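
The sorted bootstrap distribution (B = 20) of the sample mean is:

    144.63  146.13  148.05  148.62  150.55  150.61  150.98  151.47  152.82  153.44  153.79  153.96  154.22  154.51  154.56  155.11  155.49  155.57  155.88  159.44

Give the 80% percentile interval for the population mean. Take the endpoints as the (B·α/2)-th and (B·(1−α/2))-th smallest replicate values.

(146.13, 155.57)

α = 0.20; lower rank = 20 × 0.100 = 2; upper rank = 20 × 0.900 = 18.
The 2nd smallest replicate is 146.13; the 18th is 155.57.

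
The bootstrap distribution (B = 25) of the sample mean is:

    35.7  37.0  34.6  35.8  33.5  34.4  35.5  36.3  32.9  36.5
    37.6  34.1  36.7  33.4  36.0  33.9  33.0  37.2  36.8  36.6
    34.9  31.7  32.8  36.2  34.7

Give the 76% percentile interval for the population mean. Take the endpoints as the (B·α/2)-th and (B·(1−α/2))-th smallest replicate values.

(32.9, 36.8)

Sorted replicates: 31.7, 32.8, 32.9, 33.0, 33.4, 33.5, 33.9, 34.1, 34.4, 34.6, 34.7, 34.9, 35.5, 35.7, 35.8, 36.0, 36.2, 36.3, 36.5, 36.6, 36.7, 36.8, 37.0, 37.2, 37.6
α = 0.24; lower rank = 25 × 0.120 = 3; upper rank = 25 × 0.880 = 22.
The 3rd smallest replicate is 32.9; the 22nd is 36.8.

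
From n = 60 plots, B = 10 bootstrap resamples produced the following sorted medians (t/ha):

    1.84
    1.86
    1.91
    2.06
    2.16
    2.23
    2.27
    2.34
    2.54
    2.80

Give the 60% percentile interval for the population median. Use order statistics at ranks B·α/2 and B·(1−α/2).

α = 0.40; lower rank = 10 × 0.200 = 2; upper rank = 10 × 0.800 = 8.
The 2nd smallest replicate is 1.86; the 8th is 2.34.

(1.86, 2.34)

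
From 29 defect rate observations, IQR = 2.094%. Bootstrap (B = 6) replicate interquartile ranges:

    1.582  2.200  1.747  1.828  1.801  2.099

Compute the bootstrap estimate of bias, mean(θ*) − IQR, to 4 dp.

mean(θ*) = (1.582 + 2.200 + 1.747 + 1.828 + 1.801 + 2.099) / 6 = 1.87617
bias = 1.87617 − 2.094

bias = −0.2178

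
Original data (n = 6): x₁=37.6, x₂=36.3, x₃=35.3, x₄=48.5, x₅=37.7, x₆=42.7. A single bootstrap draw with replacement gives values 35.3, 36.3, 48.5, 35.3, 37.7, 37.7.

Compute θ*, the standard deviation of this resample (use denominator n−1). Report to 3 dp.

Mean = 38.4667; sum of squared deviations = 126.5933
s² = 126.5933 / 5 = 25.3187
s = √25.3187 = 5.032

θ* = 5.032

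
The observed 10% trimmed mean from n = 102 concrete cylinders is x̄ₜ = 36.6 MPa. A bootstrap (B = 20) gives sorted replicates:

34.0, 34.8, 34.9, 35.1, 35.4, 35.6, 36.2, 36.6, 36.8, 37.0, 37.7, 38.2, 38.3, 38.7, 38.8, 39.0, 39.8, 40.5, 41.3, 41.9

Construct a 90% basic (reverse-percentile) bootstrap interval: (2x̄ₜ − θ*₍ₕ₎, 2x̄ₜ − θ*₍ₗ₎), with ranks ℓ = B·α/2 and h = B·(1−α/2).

Percentile endpoints at ranks 1 and 19: θ*₍1₎ = 34.0, θ*₍19₎ = 41.3.
Basic interval reflects these around x̄ₜ:
  lower = 2 × 36.6 − 41.3 = 31.9
  upper = 2 × 36.6 − 34.0 = 39.2

(31.9, 39.2)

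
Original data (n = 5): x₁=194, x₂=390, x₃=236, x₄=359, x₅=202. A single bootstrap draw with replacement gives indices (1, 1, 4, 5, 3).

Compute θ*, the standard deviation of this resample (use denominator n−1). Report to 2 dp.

Resample values: 194, 194, 359, 202, 236.
Mean = 237.0000; sum of squared deviations = 19808.0000
s² = 19808.0000 / 4 = 4952.0000
s = √4952.0000 = 70.37

θ* = 70.37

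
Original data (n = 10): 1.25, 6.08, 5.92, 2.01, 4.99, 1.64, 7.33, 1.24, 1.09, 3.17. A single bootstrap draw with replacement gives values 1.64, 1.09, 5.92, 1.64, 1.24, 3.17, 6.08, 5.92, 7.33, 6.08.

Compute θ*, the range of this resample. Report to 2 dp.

Range = 7.33 − 1.09 = 6.24

θ* = 6.24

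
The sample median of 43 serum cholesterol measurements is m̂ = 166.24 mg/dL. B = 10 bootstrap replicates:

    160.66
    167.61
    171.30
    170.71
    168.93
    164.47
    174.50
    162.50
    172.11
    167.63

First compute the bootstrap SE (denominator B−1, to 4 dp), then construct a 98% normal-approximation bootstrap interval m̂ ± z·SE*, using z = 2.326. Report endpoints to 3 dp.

Mean of replicates = 168.0420; sum of squared deviations = 175.0990; SE* = √(175.0990/9) = 4.4108
Margin = 2.326 × 4.4108 = 10.2595
Interval: 166.24 ± 10.2595

(155.980, 176.500)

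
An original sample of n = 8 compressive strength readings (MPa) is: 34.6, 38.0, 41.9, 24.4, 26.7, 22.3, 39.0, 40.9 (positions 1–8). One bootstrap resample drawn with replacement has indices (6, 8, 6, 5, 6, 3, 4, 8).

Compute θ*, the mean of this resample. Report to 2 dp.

Resample values: 22.3, 40.9, 22.3, 26.7, 22.3, 41.9, 24.4, 40.9.
Mean = (22.3 + 40.9 + 22.3 + 26.7 + 22.3 + 41.9 + 24.4 + 40.9) / 8 = 241.70 / 8 = 30.21

θ* = 30.21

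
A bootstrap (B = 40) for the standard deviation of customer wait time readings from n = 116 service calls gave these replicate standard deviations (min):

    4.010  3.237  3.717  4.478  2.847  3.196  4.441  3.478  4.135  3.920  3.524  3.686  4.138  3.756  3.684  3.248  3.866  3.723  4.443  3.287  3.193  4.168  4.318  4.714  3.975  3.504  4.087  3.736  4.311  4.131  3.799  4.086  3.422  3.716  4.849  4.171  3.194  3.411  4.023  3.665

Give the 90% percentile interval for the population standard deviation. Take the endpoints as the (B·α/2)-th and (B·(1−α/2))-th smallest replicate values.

Sorted replicates: 2.847, 3.193, 3.194, 3.196, 3.237, 3.248, 3.287, 3.411, 3.422, 3.478, 3.504, 3.524, 3.665, 3.684, 3.686, 3.716, 3.717, 3.723, 3.736, 3.756, 3.799, 3.866, 3.920, 3.975, 4.010, 4.023, 4.086, 4.087, 4.131, 4.135, 4.138, 4.168, 4.171, 4.311, 4.318, 4.441, 4.443, 4.478, 4.714, 4.849
α = 0.10; lower rank = 40 × 0.050 = 2; upper rank = 40 × 0.950 = 38.
The 2nd smallest replicate is 3.193; the 38th is 4.478.

(3.193, 4.478)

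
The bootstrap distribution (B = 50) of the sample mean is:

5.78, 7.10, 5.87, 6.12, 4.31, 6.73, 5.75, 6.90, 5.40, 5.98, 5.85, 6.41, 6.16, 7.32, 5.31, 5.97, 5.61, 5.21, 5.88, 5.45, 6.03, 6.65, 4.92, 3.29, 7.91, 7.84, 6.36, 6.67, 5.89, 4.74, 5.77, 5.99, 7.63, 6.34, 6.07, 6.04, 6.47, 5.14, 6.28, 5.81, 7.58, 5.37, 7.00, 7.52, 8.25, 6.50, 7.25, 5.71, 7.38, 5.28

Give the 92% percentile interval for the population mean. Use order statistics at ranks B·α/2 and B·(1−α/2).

Sorted replicates: 3.29, 4.31, 4.74, 4.92, 5.14, 5.21, 5.28, 5.31, 5.37, 5.40, 5.45, 5.61, 5.71, 5.75, 5.77, 5.78, 5.81, 5.85, 5.87, 5.88, 5.89, 5.97, 5.98, 5.99, 6.03, 6.04, 6.07, 6.12, 6.16, 6.28, 6.34, 6.36, 6.41, 6.47, 6.50, 6.65, 6.67, 6.73, 6.90, 7.00, 7.10, 7.25, 7.32, 7.38, 7.52, 7.58, 7.63, 7.84, 7.91, 8.25
α = 0.08; lower rank = 50 × 0.040 = 2; upper rank = 50 × 0.960 = 48.
The 2nd smallest replicate is 4.31; the 48th is 7.84.

(4.31, 7.84)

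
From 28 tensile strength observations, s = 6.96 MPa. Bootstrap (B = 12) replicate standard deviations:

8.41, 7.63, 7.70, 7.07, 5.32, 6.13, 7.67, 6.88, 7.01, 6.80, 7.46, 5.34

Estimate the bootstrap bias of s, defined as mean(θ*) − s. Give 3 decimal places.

mean(θ*) = (8.41 + 7.63 + 7.70 + 7.07 + 5.32 + 6.13 + 7.67 + 6.88 + 7.01 + 6.80 + 7.46 + 5.34) / 12 = 6.9517
bias = 6.9517 − 6.96

bias = −0.008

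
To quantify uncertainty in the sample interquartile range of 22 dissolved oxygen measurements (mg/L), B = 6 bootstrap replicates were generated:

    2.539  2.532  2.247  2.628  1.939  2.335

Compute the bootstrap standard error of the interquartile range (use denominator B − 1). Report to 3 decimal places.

Bootstrap SE is the standard deviation of the 6 replicate interquartile ranges.
Mean of replicates: (2.539 + 2.532 + 2.247 + 2.628 + 1.939 + 2.335) / 6 = 14.2200 / 6 = 2.3700
Sum of squared deviations: (+0.1690)² + (+0.1620)² + (−0.1230)² + (+0.2580)² + (−0.4310)² + (−0.0350)² = 0.3235
Variance = 0.3235 / 5 = 0.0647
SE* = √0.0647

SE* = 0.254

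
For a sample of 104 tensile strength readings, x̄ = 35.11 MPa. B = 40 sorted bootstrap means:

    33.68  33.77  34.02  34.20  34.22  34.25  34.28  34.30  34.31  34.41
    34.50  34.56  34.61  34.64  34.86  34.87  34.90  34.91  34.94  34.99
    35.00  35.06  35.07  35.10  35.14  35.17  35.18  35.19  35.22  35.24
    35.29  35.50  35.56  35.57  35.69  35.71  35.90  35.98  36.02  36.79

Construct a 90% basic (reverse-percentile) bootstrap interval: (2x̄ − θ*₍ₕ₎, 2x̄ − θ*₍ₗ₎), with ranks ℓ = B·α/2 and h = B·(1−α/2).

(34.24, 36.45)

Percentile endpoints at ranks 2 and 38: θ*₍2₎ = 33.77, θ*₍38₎ = 35.98.
Basic interval reflects these around x̄:
  lower = 2 × 35.11 − 35.98 = 34.24
  upper = 2 × 35.11 − 33.77 = 36.45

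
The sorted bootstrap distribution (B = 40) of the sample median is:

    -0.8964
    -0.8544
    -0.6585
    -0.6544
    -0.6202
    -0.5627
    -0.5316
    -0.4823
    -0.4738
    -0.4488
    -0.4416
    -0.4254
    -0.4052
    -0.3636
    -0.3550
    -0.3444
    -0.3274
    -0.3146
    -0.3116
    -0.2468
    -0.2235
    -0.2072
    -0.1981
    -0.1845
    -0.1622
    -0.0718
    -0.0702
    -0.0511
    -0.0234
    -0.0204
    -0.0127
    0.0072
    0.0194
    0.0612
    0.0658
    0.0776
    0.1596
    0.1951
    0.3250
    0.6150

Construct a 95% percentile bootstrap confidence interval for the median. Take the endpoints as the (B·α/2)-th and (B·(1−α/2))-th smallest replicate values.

α = 0.05; lower rank = 40 × 0.025 = 1; upper rank = 40 × 0.975 = 39.
The 1st smallest replicate is -0.8964; the 39th is 0.3250.

(-0.8964, 0.3250)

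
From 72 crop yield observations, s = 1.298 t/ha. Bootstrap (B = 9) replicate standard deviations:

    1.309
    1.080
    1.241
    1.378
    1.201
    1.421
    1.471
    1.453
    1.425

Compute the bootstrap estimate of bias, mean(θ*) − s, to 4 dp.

mean(θ*) = (1.309 + 1.080 + 1.241 + 1.378 + 1.201 + 1.421 + 1.471 + 1.453 + 1.425) / 9 = 1.33100
bias = 1.33100 − 1.298

bias = +0.0330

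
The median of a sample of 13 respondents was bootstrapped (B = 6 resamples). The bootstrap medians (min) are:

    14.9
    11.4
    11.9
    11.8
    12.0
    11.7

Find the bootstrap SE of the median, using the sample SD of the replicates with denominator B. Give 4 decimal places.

Bootstrap SE is the standard deviation of the 6 replicate medians.
Mean of replicates: (14.9 + 11.4 + 11.9 + 11.8 + 12.0 + 11.7) / 6 = 73.70000 / 6 = 12.28333
Sum of squared deviations: (+2.61667)² + (−0.88333)² + (−0.38333)² + (−0.48333)² + (−0.28333)² + (−0.58333)² = 8.42833
Variance = 8.42833 / 6 = 1.40472
SE* = √1.40472

SE* = 1.1852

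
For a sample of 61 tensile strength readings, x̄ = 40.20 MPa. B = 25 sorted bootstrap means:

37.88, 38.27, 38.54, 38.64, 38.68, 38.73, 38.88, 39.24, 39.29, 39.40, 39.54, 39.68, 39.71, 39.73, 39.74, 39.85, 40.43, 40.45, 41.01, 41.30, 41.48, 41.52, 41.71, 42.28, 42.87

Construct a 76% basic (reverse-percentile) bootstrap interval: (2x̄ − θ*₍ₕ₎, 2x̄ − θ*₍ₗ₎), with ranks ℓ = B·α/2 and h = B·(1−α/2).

(38.88, 41.86)

Percentile endpoints at ranks 3 and 22: θ*₍3₎ = 38.54, θ*₍22₎ = 41.52.
Basic interval reflects these around x̄:
  lower = 2 × 40.20 − 41.52 = 38.88
  upper = 2 × 40.20 − 38.54 = 41.86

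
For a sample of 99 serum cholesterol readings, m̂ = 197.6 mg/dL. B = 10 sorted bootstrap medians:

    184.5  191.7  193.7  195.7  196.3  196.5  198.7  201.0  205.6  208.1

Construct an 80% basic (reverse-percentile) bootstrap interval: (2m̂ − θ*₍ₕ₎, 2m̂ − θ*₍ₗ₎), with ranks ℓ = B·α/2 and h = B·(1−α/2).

(189.6, 210.7)

Percentile endpoints at ranks 1 and 9: θ*₍1₎ = 184.5, θ*₍9₎ = 205.6.
Basic interval reflects these around m̂:
  lower = 2 × 197.6 − 205.6 = 189.6
  upper = 2 × 197.6 − 184.5 = 210.7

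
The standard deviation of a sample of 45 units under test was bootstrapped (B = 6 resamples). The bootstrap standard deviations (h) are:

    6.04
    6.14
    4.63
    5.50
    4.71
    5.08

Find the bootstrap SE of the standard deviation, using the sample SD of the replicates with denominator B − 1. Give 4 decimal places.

Bootstrap SE is the standard deviation of the 6 replicate standard deviations.
Mean of replicates: (6.04 + 6.14 + 4.63 + 5.50 + 4.71 + 5.08) / 6 = 32.10000 / 6 = 5.35000
Sum of squared deviations: (+0.69000)² + (+0.79000)² + (−0.72000)² + (+0.15000)² + (−0.64000)² + (−0.27000)² = 2.12360
Variance = 2.12360 / 5 = 0.42472
SE* = √0.42472

SE* = 0.6517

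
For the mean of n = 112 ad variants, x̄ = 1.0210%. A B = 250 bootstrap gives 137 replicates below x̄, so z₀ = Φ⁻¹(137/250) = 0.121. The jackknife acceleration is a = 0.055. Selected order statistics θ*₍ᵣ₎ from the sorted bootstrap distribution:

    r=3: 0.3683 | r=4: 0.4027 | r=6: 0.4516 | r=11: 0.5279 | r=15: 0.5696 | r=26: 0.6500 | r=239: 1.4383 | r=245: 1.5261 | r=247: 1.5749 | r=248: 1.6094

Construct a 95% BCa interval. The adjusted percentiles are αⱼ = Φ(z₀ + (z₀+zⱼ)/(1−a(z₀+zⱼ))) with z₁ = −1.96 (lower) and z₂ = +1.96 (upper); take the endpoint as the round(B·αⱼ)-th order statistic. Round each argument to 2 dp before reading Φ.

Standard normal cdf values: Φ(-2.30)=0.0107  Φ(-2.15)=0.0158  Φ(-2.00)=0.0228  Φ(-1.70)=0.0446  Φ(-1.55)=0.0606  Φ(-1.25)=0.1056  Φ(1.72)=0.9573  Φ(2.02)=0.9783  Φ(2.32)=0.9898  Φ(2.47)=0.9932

(0.5696, 1.6094)

Lower: z₀ + z₁ = 0.121 + (-1.960) = -1.839; 1 − a(z₀+z₁) = 1 − (0.055)(-1.839) = 1.1011; argument = 0.121 + (-1.839)/1.1011 = -1.5491 → -1.55.
α₁ = Φ(-1.55) = 0.0606; rank = round(250 × 0.0606) = 15; θ*₍15₎ = 0.5696.
Upper: z₀ + z₂ = 2.081; 1 − a(z₀+z₂) = 0.8855; argument = 2.4710 → 2.47; α₂ = 0.9932; rank = 248; θ*₍248₎ = 1.6094.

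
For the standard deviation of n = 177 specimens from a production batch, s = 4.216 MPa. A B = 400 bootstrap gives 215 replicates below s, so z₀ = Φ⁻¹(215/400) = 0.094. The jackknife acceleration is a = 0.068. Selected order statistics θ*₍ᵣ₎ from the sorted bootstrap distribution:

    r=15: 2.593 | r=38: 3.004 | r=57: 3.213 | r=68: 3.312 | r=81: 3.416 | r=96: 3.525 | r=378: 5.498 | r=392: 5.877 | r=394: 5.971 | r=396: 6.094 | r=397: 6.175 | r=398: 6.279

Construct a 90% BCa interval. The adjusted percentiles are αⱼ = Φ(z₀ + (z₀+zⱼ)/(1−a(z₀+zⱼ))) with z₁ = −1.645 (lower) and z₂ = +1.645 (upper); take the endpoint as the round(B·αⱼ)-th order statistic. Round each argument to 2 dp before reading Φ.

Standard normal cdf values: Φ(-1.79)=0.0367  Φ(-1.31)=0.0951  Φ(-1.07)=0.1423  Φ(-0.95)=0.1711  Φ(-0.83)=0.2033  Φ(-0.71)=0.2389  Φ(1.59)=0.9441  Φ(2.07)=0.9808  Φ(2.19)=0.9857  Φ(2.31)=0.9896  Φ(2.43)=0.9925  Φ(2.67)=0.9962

(3.004, 5.877)

Lower: z₀ + z₁ = 0.094 + (-1.645) = -1.551; 1 − a(z₀+z₁) = 1 − (0.068)(-1.551) = 1.1055; argument = 0.094 + (-1.551)/1.1055 = -1.3090 → -1.31.
α₁ = Φ(-1.31) = 0.0951; rank = round(400 × 0.0951) = 38; θ*₍38₎ = 3.004.
Upper: z₀ + z₂ = 1.739; 1 − a(z₀+z₂) = 0.8817; argument = 2.0662 → 2.07; α₂ = 0.9808; rank = 392; θ*₍392₎ = 5.877.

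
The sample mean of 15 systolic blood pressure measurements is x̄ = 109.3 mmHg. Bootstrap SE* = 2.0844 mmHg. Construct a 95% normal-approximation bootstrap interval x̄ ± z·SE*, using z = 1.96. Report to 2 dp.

Margin = 1.96 × 2.0844 = 4.085
Interval: 109.3 ± 4.085

(105.21, 113.39)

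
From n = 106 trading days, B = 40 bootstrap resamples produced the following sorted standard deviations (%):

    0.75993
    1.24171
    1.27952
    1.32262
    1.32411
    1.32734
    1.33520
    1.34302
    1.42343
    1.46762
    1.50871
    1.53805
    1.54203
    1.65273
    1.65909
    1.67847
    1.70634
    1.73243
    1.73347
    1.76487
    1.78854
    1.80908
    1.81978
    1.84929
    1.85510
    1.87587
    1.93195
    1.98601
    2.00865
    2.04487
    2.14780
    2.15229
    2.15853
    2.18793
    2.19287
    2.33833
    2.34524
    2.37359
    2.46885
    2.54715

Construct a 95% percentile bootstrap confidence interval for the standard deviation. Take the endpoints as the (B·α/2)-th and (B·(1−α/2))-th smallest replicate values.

α = 0.05; lower rank = 40 × 0.025 = 1; upper rank = 40 × 0.975 = 39.
The 1st smallest replicate is 0.75993; the 39th is 2.46885.

(0.75993, 2.46885)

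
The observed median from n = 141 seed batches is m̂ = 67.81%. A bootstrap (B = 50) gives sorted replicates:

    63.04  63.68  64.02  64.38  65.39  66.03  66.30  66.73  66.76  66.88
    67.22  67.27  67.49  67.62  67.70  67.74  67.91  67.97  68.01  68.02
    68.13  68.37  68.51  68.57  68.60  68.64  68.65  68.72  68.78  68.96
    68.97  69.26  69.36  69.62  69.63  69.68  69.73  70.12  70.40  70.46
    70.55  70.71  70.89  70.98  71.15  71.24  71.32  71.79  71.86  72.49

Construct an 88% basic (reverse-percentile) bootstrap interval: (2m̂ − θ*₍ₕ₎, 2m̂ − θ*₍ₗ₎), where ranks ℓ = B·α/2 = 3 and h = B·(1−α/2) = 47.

Percentile endpoints at ranks 3 and 47: θ*₍3₎ = 64.02, θ*₍47₎ = 71.32.
Basic interval reflects these around m̂:
  lower = 2 × 67.81 − 71.32 = 64.30
  upper = 2 × 67.81 − 64.02 = 71.60

(64.30, 71.60)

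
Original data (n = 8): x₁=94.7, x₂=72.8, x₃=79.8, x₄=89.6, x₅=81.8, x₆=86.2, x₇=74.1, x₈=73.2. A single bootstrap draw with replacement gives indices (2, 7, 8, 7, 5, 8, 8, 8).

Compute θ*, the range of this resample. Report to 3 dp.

Resample values: 72.8, 74.1, 73.2, 74.1, 81.8, 73.2, 73.2, 73.2.
Range = 81.8 − 72.8 = 9.000

θ* = 9.000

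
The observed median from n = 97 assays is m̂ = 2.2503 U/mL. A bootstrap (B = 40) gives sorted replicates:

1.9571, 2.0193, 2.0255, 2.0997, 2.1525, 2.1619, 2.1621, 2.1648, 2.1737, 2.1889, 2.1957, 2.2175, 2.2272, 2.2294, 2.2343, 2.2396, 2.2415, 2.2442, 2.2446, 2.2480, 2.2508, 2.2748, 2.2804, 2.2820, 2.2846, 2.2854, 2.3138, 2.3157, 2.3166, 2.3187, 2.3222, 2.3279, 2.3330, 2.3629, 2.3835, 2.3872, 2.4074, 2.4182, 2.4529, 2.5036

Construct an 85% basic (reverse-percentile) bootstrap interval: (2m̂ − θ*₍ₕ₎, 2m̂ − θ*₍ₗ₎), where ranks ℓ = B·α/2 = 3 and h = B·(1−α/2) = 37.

(2.0932, 2.4751)

Percentile endpoints at ranks 3 and 37: θ*₍3₎ = 2.0255, θ*₍37₎ = 2.4074.
Basic interval reflects these around m̂:
  lower = 2 × 2.2503 − 2.4074 = 2.0932
  upper = 2 × 2.2503 − 2.0255 = 2.4751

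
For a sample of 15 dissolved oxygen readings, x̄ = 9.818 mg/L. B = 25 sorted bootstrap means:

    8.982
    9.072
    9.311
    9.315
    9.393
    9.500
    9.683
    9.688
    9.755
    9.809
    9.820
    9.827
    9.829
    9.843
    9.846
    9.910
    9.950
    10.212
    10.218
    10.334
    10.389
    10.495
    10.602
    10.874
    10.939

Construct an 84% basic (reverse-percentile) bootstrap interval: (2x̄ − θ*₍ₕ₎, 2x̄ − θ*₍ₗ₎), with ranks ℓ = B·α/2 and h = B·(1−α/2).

(9.034, 10.564)

Percentile endpoints at ranks 2 and 23: θ*₍2₎ = 9.072, θ*₍23₎ = 10.602.
Basic interval reflects these around x̄:
  lower = 2 × 9.818 − 10.602 = 9.034
  upper = 2 × 9.818 − 9.072 = 10.564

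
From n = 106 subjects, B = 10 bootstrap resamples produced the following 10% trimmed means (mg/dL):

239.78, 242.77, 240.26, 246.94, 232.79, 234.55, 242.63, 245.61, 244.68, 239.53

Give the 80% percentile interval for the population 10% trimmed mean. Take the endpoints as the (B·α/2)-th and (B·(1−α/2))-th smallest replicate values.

Sorted replicates: 232.79, 234.55, 239.53, 239.78, 240.26, 242.63, 242.77, 244.68, 245.61, 246.94
α = 0.20; lower rank = 10 × 0.100 = 1; upper rank = 10 × 0.900 = 9.
The 1st smallest replicate is 232.79; the 9th is 245.61.

(232.79, 245.61)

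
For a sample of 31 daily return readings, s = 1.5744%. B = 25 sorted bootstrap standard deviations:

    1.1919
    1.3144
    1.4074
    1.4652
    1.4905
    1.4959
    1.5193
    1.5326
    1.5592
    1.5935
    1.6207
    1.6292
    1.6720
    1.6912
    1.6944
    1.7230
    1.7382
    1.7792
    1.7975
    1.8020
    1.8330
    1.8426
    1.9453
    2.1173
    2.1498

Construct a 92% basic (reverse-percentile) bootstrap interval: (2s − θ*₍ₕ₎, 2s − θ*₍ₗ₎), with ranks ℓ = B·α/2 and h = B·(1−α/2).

(1.0315, 1.9569)

Percentile endpoints at ranks 1 and 24: θ*₍1₎ = 1.1919, θ*₍24₎ = 2.1173.
Basic interval reflects these around s:
  lower = 2 × 1.5744 − 2.1173 = 1.0315
  upper = 2 × 1.5744 − 1.1919 = 1.9569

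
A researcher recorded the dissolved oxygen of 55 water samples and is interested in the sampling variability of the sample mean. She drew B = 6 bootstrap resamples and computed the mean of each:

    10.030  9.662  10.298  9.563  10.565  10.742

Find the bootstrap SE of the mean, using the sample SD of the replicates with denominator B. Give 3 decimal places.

Bootstrap SE is the standard deviation of the 6 replicate means.
Mean of replicates: (10.030 + 9.662 + 10.298 + 9.563 + 10.565 + 10.742) / 6 = 60.8600 / 6 = 10.1433
Sum of squared deviations: (−0.1133)² + (−0.4813)² + (+0.1547)² + (−0.5803)² + (+0.4217)² + (+0.5987)² = 1.1414
Variance = 1.1414 / 6 = 0.1902
SE* = √0.1902

SE* = 0.436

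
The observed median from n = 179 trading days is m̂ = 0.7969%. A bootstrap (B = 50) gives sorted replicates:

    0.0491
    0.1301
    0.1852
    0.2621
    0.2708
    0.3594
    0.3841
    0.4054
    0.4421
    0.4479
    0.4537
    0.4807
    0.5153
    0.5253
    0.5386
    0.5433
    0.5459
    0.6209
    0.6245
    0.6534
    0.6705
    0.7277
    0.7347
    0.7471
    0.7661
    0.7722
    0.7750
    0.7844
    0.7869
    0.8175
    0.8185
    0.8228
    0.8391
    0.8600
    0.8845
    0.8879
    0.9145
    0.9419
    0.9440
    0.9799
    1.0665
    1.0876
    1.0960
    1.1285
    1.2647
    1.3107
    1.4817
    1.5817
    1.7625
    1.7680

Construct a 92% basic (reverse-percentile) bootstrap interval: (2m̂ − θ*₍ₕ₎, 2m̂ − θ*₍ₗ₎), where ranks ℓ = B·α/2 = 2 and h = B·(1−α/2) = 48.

(0.0121, 1.4637)

Percentile endpoints at ranks 2 and 48: θ*₍2₎ = 0.1301, θ*₍48₎ = 1.5817.
Basic interval reflects these around m̂:
  lower = 2 × 0.7969 − 1.5817 = 0.0121
  upper = 2 × 0.7969 − 0.1301 = 1.4637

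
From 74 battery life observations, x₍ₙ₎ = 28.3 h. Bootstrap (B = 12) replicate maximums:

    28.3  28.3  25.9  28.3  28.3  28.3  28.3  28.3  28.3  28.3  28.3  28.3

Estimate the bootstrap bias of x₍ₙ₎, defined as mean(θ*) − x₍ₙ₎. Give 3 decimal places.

mean(θ*) = (28.3 + 28.3 + 25.9 + 28.3 + 28.3 + 28.3 + 28.3 + 28.3 + 28.3 + 28.3 + 28.3 + 28.3) / 12 = 28.1000
bias = 28.1000 − 28.3

bias = −0.200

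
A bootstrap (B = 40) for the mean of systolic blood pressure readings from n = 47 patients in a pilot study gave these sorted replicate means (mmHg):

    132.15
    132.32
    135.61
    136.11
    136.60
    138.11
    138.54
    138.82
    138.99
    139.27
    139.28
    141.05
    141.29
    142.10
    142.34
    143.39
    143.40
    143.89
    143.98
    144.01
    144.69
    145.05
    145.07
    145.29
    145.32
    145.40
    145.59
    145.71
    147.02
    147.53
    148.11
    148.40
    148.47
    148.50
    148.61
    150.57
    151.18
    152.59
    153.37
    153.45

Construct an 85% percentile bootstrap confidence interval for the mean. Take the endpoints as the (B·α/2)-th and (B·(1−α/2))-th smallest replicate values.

α = 0.15; lower rank = 40 × 0.075 = 3; upper rank = 40 × 0.925 = 37.
The 3rd smallest replicate is 135.61; the 37th is 151.18.

(135.61, 151.18)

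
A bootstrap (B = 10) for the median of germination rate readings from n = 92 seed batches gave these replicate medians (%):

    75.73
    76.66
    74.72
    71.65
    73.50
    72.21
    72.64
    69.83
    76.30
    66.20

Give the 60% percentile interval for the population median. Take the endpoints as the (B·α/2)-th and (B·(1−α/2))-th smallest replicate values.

Sorted replicates: 66.20, 69.83, 71.65, 72.21, 72.64, 73.50, 74.72, 75.73, 76.30, 76.66
α = 0.40; lower rank = 10 × 0.200 = 2; upper rank = 10 × 0.800 = 8.
The 2nd smallest replicate is 69.83; the 8th is 75.73.

(69.83, 75.73)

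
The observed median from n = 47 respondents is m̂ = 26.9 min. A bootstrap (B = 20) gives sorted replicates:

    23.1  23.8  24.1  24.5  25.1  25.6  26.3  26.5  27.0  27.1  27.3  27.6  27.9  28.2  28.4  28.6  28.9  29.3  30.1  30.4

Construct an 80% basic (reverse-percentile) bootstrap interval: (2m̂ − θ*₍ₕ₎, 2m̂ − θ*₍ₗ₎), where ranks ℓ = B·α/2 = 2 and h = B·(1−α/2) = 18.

(24.5, 30.0)

Percentile endpoints at ranks 2 and 18: θ*₍2₎ = 23.8, θ*₍18₎ = 29.3.
Basic interval reflects these around m̂:
  lower = 2 × 26.9 − 29.3 = 24.5
  upper = 2 × 26.9 − 23.8 = 30.0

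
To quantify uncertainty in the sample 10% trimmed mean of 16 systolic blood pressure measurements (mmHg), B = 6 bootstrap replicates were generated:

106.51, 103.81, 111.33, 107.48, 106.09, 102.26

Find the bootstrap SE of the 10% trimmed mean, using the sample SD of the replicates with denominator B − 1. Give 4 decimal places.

SE* = 3.1396

Bootstrap SE is the standard deviation of the 6 replicate 10% trimmed means.
Mean of replicates: (106.51 + 103.81 + 111.33 + 107.48 + 106.09 + 102.26) / 6 = 637.48000 / 6 = 106.24667
Sum of squared deviations: (+0.26333)² + (−2.43667)² + (+5.08333)² + (+1.23333)² + (−0.15667)² + (−3.98667)² = 49.28613
Variance = 49.28613 / 5 = 9.85723
SE* = √9.85723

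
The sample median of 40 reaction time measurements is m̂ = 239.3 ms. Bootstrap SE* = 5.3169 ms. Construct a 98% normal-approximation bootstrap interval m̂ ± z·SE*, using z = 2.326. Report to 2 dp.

(226.93, 251.67)

Margin = 2.326 × 5.3169 = 12.367
Interval: 239.3 ± 12.367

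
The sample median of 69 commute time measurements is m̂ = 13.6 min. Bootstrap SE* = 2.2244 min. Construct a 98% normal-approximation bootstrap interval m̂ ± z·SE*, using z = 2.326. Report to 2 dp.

(8.43, 18.77)

Margin = 2.326 × 2.2244 = 5.174
Interval: 13.6 ± 5.174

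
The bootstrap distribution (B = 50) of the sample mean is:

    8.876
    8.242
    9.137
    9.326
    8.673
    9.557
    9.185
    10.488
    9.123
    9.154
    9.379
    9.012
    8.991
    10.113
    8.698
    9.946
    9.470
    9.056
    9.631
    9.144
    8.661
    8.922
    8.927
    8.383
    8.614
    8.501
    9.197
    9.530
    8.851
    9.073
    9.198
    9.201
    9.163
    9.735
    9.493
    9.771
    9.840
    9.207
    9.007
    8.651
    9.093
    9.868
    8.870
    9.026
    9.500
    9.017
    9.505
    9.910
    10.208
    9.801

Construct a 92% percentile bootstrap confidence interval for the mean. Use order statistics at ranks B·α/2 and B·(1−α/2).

Sorted replicates: 8.242, 8.383, 8.501, 8.614, 8.651, 8.661, 8.673, 8.698, 8.851, 8.870, 8.876, 8.922, 8.927, 8.991, 9.007, 9.012, 9.017, 9.026, 9.056, 9.073, 9.093, 9.123, 9.137, 9.144, 9.154, 9.163, 9.185, 9.197, 9.198, 9.201, 9.207, 9.326, 9.379, 9.470, 9.493, 9.500, 9.505, 9.530, 9.557, 9.631, 9.735, 9.771, 9.801, 9.840, 9.868, 9.910, 9.946, 10.113, 10.208, 10.488
α = 0.08; lower rank = 50 × 0.040 = 2; upper rank = 50 × 0.960 = 48.
The 2nd smallest replicate is 8.383; the 48th is 10.113.

(8.383, 10.113)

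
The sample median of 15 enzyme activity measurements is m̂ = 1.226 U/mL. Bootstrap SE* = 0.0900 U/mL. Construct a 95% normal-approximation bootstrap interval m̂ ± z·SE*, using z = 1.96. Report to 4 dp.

(1.0496, 1.4024)

Margin = 1.96 × 0.0900 = 0.17640
Interval: 1.226 ± 0.17640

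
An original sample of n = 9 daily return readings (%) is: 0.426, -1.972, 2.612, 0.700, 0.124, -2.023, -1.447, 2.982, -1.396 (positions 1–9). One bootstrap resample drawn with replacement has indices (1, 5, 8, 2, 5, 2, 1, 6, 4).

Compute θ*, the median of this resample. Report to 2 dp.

Resample values: 0.426, 0.124, 2.982, -1.972, 0.124, -1.972, 0.426, -2.023, 0.700.
Sorted: -2.023, -1.972, -1.972, 0.124, 0.124, 0.426, 0.426, 0.700, 2.982
Median = middle value = 0.12

θ* = 0.12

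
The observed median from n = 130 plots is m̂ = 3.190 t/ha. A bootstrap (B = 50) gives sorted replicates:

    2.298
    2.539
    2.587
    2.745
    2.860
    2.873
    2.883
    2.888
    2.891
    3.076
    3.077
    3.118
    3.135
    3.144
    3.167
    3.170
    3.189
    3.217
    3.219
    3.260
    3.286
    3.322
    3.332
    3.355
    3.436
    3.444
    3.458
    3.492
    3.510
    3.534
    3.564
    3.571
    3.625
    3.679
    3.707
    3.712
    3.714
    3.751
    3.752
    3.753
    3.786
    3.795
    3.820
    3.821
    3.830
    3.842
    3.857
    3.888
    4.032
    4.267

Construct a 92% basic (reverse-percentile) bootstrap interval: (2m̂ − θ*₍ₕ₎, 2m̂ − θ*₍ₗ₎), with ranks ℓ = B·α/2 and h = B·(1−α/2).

Percentile endpoints at ranks 2 and 48: θ*₍2₎ = 2.539, θ*₍48₎ = 3.888.
Basic interval reflects these around m̂:
  lower = 2 × 3.190 − 3.888 = 2.492
  upper = 2 × 3.190 − 2.539 = 3.841

(2.492, 3.841)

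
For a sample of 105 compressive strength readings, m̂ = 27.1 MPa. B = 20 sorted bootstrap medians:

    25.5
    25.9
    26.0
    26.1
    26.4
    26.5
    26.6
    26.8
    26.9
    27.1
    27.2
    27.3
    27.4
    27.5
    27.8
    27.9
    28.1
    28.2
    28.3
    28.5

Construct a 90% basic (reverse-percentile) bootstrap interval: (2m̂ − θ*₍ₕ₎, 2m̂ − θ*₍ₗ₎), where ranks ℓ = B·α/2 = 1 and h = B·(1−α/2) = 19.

(25.9, 28.7)

Percentile endpoints at ranks 1 and 19: θ*₍1₎ = 25.5, θ*₍19₎ = 28.3.
Basic interval reflects these around m̂:
  lower = 2 × 27.1 − 28.3 = 25.9
  upper = 2 × 27.1 − 25.5 = 28.7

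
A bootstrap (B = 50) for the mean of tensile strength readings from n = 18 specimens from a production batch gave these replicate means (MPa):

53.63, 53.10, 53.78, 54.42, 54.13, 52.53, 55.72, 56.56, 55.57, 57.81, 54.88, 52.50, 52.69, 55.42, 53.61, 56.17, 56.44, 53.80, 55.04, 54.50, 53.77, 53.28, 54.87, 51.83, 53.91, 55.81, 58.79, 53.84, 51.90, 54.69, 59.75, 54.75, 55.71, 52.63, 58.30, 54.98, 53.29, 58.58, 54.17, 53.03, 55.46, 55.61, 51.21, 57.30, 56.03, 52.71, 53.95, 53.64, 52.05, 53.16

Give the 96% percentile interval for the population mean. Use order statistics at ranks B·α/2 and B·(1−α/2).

(51.21, 58.79)

Sorted replicates: 51.21, 51.83, 51.90, 52.05, 52.50, 52.53, 52.63, 52.69, 52.71, 53.03, 53.10, 53.16, 53.28, 53.29, 53.61, 53.63, 53.64, 53.77, 53.78, 53.80, 53.84, 53.91, 53.95, 54.13, 54.17, 54.42, 54.50, 54.69, 54.75, 54.87, 54.88, 54.98, 55.04, 55.42, 55.46, 55.57, 55.61, 55.71, 55.72, 55.81, 56.03, 56.17, 56.44, 56.56, 57.30, 57.81, 58.30, 58.58, 58.79, 59.75
α = 0.04; lower rank = 50 × 0.020 = 1; upper rank = 50 × 0.980 = 49.
The 1st smallest replicate is 51.21; the 49th is 58.79.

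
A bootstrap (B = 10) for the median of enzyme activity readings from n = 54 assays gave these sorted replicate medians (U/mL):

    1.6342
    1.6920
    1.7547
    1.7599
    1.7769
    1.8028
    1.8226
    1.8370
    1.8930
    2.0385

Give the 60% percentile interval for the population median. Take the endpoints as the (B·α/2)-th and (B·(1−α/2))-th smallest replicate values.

α = 0.40; lower rank = 10 × 0.200 = 2; upper rank = 10 × 0.800 = 8.
The 2nd smallest replicate is 1.6920; the 8th is 1.8370.

(1.6920, 1.8370)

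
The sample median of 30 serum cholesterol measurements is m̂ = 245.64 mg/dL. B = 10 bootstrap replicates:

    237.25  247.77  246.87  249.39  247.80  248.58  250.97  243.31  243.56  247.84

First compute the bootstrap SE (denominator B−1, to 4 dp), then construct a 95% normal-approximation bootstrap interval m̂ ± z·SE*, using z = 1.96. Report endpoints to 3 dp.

Mean of replicates = 246.3340; sum of squared deviations = 142.0014; SE* = √(142.0014/9) = 3.9721
Margin = 1.96 × 3.9721 = 7.7853
Interval: 245.64 ± 7.7853

(237.855, 253.425)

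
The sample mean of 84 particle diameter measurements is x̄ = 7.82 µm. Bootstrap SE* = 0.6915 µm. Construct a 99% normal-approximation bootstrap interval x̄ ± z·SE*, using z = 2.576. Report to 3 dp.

Margin = 2.576 × 0.6915 = 1.7813
Interval: 7.82 ± 1.7813

(6.039, 9.601)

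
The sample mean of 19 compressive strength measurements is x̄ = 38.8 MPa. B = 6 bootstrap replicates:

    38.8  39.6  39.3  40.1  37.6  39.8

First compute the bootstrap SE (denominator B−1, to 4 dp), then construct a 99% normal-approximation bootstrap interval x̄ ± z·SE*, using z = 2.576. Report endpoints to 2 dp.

Mean of replicates = 39.2000; sum of squared deviations = 4.0600; SE* = √(4.0600/5) = 0.9011
Margin = 2.576 × 0.9011 = 2.321
Interval: 38.8 ± 2.321

(36.48, 41.12)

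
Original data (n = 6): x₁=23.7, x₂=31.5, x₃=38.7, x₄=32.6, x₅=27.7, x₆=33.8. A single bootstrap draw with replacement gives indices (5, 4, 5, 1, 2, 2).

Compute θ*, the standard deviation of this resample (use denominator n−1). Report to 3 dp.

θ* = 3.372

Resample values: 27.7, 32.6, 27.7, 23.7, 31.5, 31.5.
Mean = 29.1167; sum of squared deviations = 56.8483
s² = 56.8483 / 5 = 11.3697
s = √11.3697 = 3.372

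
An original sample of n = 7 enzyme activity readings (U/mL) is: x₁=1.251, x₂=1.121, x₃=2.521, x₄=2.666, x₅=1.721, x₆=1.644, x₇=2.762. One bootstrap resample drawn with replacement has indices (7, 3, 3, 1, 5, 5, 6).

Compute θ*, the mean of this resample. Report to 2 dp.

Resample values: 2.762, 2.521, 2.521, 1.251, 1.721, 1.721, 1.644.
Mean = (2.762 + 2.521 + 2.521 + 1.251 + 1.721 + 1.721 + 1.644) / 7 = 14.1410 / 7 = 2.02

θ* = 2.02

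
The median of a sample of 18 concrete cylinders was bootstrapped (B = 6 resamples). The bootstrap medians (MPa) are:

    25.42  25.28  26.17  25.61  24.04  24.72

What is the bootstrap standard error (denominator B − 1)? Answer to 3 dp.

SE* = 0.740

Bootstrap SE is the standard deviation of the 6 replicate medians.
Mean of replicates: (25.42 + 25.28 + 26.17 + 25.61 + 24.04 + 24.72) / 6 = 151.2400 / 6 = 25.2067
Sum of squared deviations: (+0.2133)² + (+0.0733)² + (+0.9633)² + (+0.4033)² + (−1.1667)² + (−0.4867)² = 2.7395
Variance = 2.7395 / 5 = 0.5479
SE* = √0.5479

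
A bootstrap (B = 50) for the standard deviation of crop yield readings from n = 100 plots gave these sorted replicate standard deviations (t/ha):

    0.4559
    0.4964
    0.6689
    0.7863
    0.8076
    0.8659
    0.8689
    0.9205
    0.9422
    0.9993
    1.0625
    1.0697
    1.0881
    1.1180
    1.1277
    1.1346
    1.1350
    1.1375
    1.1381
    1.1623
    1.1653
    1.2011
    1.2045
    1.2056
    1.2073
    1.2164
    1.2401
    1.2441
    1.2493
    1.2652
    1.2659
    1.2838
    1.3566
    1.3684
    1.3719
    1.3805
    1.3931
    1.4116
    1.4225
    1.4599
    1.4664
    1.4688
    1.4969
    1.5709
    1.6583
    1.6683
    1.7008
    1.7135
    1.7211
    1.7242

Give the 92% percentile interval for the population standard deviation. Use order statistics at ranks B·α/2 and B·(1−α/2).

α = 0.08; lower rank = 50 × 0.040 = 2; upper rank = 50 × 0.960 = 48.
The 2nd smallest replicate is 0.4964; the 48th is 1.7135.

(0.4964, 1.7135)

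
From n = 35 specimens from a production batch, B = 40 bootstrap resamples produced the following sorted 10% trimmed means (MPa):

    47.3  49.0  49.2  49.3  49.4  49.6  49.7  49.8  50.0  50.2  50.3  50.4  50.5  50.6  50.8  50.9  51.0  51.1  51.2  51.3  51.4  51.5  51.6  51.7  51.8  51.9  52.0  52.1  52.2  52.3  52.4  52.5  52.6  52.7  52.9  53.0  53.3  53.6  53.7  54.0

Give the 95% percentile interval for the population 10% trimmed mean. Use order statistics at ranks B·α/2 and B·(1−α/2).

(47.3, 53.7)

α = 0.05; lower rank = 40 × 0.025 = 1; upper rank = 40 × 0.975 = 39.
The 1st smallest replicate is 47.3; the 39th is 53.7.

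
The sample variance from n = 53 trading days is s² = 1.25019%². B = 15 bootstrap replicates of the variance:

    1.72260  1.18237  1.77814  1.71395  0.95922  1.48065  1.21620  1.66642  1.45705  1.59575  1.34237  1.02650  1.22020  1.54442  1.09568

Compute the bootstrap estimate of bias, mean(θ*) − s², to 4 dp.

mean(θ*) = (1.72260 + 1.18237 + 1.77814 + 1.71395 + 0.95922 + 1.48065 + 1.21620 + 1.66642 + 1.45705 + 1.59575 + 1.34237 + 1.02650 + 1.22020 + 1.54442 + 1.09568) / 15 = 1.40010
bias = 1.40010 − 1.25019

bias = +0.1499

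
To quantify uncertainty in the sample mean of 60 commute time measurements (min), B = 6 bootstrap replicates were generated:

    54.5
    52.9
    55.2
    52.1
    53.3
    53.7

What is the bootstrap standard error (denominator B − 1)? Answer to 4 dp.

SE* = 1.1143

Bootstrap SE is the standard deviation of the 6 replicate means.
Mean of replicates: (54.5 + 52.9 + 55.2 + 52.1 + 53.3 + 53.7) / 6 = 321.70000 / 6 = 53.61667
Sum of squared deviations: (+0.88333)² + (−0.71667)² + (+1.58333)² + (−1.51667)² + (−0.31667)² + (+0.08333)² = 6.20833
Variance = 6.20833 / 5 = 1.24167
SE* = √1.24167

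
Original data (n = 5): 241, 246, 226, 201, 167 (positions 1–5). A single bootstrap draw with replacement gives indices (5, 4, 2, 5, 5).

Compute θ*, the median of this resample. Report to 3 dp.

Resample values: 167, 201, 246, 167, 167.
Sorted: 167, 167, 167, 201, 246
Median = middle value = 167.000

θ* = 167.000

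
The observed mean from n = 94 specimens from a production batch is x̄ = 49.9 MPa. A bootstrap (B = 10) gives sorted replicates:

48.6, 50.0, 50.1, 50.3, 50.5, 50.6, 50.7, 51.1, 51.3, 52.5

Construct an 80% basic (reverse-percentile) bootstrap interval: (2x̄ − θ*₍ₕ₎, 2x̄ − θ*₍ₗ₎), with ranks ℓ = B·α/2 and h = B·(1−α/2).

Percentile endpoints at ranks 1 and 9: θ*₍1₎ = 48.6, θ*₍9₎ = 51.3.
Basic interval reflects these around x̄:
  lower = 2 × 49.9 − 51.3 = 48.5
  upper = 2 × 49.9 − 48.6 = 51.2

(48.5, 51.2)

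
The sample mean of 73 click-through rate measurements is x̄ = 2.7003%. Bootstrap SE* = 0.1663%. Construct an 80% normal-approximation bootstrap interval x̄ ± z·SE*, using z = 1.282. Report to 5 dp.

Margin = 1.282 × 0.1663 = 0.213197
Interval: 2.7003 ± 0.213197

(2.48710, 2.91350)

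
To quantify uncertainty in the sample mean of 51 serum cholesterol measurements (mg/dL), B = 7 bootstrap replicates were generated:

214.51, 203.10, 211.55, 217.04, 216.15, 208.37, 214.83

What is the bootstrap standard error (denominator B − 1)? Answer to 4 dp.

SE* = 4.9863

Bootstrap SE is the standard deviation of the 7 replicate means.
Mean of replicates: (214.51 + 203.10 + 211.55 + 217.04 + 216.15 + 208.37 + 214.83) / 7 = 1485.55000 / 7 = 212.22143
Sum of squared deviations: (+2.28857)² + (−9.12143)² + (−0.67143)² + (+4.81857)² + (+3.92857)² + (−3.85143)² + (+2.60857)² = 149.17929
Variance = 149.17929 / 6 = 24.86321
SE* = √24.86321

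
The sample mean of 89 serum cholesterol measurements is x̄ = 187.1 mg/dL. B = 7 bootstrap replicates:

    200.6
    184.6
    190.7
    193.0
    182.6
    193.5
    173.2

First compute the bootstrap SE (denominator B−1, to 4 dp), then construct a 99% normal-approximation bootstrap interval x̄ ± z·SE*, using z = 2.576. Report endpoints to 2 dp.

(164.05, 210.15)

Mean of replicates = 188.3143; sum of squared deviations = 480.3686; SE* = √(480.3686/6) = 8.9477
Margin = 2.576 × 8.9477 = 23.049
Interval: 187.1 ± 23.049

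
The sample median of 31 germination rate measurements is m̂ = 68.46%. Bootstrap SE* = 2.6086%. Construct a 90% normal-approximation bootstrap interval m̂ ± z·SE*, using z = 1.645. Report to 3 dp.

(64.169, 72.751)

Margin = 1.645 × 2.6086 = 4.2911
Interval: 68.46 ± 4.2911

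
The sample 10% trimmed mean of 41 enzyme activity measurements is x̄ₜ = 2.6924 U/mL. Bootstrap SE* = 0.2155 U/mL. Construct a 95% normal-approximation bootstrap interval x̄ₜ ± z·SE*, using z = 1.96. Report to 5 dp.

Margin = 1.96 × 0.2155 = 0.422380
Interval: 2.6924 ± 0.422380

(2.27002, 3.11478)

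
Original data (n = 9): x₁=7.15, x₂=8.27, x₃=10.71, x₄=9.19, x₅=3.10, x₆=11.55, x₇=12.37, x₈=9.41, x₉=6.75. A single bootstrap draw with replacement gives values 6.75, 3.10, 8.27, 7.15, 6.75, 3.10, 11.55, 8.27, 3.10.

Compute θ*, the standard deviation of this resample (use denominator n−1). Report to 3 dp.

θ* = 2.893

Mean = 6.4489; sum of squared deviations = 66.9723
s² = 66.9723 / 8 = 8.3715
s = √8.3715 = 2.893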